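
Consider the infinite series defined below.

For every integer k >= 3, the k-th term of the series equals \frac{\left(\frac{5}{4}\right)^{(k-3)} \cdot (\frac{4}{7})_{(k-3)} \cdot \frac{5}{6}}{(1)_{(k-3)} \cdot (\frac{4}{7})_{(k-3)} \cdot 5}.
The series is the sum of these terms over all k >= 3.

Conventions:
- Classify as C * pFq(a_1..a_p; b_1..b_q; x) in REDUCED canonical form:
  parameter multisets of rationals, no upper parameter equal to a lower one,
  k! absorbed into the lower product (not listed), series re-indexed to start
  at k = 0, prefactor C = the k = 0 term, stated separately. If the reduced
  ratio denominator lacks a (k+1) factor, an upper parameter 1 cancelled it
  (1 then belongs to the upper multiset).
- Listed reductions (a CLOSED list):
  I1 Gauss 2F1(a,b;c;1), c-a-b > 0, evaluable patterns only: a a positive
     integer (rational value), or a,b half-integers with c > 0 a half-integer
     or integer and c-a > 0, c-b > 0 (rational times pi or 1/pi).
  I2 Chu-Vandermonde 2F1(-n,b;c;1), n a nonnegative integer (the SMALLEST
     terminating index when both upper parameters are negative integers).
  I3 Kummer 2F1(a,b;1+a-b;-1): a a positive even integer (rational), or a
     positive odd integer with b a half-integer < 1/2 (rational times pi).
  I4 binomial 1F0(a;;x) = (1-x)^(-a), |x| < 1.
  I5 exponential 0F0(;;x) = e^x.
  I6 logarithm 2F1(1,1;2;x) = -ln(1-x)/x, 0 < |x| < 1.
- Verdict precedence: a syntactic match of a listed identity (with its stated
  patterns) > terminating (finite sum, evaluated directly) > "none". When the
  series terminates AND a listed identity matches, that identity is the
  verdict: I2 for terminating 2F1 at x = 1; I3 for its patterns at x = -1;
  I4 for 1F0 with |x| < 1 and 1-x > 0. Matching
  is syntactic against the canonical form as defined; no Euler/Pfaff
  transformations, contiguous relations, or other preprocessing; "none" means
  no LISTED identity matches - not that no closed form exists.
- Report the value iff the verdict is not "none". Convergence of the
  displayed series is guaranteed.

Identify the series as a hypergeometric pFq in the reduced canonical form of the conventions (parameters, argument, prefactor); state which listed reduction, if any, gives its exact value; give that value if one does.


At argument \frac{5}{4}: a 0F0 with upper {-}, lower {-}, scaled by C = \frac{1}{6}. Verdict at x = \frac{5}{4}: the exponential series (I5) matches (the 0F0 exponential series at x = \frac{5}{4}). Hence: \frac{1}{6} \cdot e^{\frac{5}{4}}.

Structural cue: from the first term \frac{1}{6}: the constant factors (prefactor 1/6) combine into one prefactor.
Step ratio: r(k) = \frac{5}{4} * 1 / [(k+1)] - rational in k. x = \frac{5}{4}; t_0 = \frac{1}{6}; negate the roots.


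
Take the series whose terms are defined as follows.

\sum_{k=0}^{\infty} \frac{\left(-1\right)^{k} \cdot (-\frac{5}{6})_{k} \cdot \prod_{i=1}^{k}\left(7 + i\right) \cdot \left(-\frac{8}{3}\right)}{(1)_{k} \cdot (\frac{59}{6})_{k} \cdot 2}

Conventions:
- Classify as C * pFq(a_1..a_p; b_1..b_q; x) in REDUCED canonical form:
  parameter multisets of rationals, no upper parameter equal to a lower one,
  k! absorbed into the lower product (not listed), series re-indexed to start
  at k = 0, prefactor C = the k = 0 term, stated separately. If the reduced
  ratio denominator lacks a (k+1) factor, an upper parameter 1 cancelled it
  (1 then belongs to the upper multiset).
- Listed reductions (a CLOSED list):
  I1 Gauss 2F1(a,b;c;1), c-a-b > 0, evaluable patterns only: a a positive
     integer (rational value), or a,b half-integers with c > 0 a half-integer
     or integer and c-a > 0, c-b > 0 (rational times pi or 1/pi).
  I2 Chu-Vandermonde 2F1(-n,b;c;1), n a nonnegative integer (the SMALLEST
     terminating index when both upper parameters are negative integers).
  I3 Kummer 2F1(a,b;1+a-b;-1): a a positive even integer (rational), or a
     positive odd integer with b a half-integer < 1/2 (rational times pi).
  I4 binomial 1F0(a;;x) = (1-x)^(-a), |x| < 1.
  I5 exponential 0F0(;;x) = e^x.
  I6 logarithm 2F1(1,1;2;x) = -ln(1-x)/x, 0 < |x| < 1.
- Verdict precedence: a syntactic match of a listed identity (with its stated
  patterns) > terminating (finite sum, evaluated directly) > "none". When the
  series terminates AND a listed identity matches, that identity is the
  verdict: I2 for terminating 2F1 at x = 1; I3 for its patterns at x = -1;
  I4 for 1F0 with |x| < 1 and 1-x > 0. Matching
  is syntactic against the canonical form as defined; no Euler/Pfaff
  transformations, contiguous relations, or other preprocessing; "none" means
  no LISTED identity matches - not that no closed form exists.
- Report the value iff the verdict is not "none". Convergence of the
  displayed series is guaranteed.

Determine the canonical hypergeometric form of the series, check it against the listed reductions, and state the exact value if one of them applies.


Key step: t_0 = -\frac{4}{3} here, and (1)_k (C = -4/3, x = -1) is k! itself.
Consecutive-term ratio: r(k) = -1 * (k-\frac{5}{6}) (k+8) / [(k+\frac{59}{6}) (k+1)] - poly over poly, x = -1 from leading terms; C = -\frac{4}{3} at k = 0.

The series (x = -1) is 2F1: upper {-\frac{5}{6}, 8}, lower {\frac{59}{6}}, prefactor -\frac{4}{3}. Verdict: the Kummer evaluation I3 matches (x = -1; c = \frac{59}{6} equals 1+a-b for upper {-\frac{5}{6}, 8}: listed pattern). Exact value: -\frac{102131}{46656}.


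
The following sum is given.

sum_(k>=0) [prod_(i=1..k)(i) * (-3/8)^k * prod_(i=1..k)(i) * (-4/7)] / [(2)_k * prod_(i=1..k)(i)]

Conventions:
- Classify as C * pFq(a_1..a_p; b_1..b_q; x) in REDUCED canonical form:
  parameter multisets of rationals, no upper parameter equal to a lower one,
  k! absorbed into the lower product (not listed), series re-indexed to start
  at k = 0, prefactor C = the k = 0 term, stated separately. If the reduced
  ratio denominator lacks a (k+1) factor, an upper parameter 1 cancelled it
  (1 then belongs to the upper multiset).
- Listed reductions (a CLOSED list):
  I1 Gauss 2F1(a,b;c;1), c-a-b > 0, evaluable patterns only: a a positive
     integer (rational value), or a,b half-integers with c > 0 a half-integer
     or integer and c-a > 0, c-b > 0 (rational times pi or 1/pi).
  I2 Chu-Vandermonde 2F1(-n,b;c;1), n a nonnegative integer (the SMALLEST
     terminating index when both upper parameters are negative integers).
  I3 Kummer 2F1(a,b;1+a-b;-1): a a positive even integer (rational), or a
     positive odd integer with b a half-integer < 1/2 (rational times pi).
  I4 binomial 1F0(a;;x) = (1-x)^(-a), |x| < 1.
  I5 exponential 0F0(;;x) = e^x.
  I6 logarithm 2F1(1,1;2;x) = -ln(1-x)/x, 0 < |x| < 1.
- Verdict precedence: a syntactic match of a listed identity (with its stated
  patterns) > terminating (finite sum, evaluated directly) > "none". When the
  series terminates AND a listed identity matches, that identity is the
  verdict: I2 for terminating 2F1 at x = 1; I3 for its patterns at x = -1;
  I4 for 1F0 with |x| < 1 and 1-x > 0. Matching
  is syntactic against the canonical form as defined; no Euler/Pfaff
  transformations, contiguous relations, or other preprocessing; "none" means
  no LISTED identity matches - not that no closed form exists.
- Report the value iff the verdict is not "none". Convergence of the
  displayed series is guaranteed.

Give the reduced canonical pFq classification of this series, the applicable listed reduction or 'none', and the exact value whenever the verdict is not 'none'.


This is -4/7 * 2F1(1, 1; 2; -3/8) in reduced canonical form. Verdict: the I6 logarithm reduction matches (the logarithm: parameters (1,1;2), x = -3/8). Hence: (-32/21) * ln(11/8).

First insight: t_0 being -4/7, the product of the first k integers (prefactor -4/7) is k!.
Ratio: r(k) = (-3/8) * (k+1) (k+1) / [(k+2) (k+1)] - rational in k. x = (-3/8); t_0 = -4/7; negate the roots.


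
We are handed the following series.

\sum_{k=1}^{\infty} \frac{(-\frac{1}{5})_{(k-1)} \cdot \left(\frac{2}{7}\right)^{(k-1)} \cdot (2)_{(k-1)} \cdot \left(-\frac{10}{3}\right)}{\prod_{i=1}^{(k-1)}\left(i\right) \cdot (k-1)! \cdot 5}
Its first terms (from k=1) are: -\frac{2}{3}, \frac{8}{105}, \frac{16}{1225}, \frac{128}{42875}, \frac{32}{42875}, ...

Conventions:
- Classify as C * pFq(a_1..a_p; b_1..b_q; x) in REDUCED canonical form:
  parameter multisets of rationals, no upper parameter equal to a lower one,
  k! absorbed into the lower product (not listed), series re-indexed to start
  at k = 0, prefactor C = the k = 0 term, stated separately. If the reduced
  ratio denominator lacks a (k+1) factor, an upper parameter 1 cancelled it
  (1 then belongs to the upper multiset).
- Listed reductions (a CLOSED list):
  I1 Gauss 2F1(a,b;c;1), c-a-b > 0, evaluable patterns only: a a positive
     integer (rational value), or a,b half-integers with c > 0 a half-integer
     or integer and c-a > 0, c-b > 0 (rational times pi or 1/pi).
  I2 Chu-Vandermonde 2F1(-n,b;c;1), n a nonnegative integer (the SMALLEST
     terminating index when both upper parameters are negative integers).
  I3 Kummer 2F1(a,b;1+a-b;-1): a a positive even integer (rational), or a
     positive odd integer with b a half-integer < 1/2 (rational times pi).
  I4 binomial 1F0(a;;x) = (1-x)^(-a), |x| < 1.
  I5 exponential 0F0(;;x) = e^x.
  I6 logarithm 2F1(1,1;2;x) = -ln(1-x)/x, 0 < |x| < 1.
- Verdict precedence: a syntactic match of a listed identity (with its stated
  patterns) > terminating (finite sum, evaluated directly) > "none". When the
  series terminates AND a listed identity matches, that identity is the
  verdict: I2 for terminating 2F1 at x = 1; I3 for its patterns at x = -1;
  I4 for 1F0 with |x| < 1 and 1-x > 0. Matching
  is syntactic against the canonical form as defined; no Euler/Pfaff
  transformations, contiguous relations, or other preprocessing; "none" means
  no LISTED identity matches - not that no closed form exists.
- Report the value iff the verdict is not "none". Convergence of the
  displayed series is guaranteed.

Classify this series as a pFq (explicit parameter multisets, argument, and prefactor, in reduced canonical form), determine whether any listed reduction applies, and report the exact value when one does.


Key observation: t_0 being -\frac{2}{3}, the constant factors (C = -2/3) combine into one prefactor.
Term ratio: r(k) = \frac{2}{7} * (k-\frac{1}{5}) (k+2) / [(k+1) (k+1)] ; factor over Q: parameters, x = \frac{2}{7}, and C = -\frac{2}{3}.

Prefactor -\frac{2}{3}, argument \frac{2}{7}: 2F1 with upper {-\frac{1}{5}, 2} over lower {1}. Verdict: none. Every listed pattern misses the 2F1 form at \frac{2}{7}, upper {-\frac{1}{5}, 2}.


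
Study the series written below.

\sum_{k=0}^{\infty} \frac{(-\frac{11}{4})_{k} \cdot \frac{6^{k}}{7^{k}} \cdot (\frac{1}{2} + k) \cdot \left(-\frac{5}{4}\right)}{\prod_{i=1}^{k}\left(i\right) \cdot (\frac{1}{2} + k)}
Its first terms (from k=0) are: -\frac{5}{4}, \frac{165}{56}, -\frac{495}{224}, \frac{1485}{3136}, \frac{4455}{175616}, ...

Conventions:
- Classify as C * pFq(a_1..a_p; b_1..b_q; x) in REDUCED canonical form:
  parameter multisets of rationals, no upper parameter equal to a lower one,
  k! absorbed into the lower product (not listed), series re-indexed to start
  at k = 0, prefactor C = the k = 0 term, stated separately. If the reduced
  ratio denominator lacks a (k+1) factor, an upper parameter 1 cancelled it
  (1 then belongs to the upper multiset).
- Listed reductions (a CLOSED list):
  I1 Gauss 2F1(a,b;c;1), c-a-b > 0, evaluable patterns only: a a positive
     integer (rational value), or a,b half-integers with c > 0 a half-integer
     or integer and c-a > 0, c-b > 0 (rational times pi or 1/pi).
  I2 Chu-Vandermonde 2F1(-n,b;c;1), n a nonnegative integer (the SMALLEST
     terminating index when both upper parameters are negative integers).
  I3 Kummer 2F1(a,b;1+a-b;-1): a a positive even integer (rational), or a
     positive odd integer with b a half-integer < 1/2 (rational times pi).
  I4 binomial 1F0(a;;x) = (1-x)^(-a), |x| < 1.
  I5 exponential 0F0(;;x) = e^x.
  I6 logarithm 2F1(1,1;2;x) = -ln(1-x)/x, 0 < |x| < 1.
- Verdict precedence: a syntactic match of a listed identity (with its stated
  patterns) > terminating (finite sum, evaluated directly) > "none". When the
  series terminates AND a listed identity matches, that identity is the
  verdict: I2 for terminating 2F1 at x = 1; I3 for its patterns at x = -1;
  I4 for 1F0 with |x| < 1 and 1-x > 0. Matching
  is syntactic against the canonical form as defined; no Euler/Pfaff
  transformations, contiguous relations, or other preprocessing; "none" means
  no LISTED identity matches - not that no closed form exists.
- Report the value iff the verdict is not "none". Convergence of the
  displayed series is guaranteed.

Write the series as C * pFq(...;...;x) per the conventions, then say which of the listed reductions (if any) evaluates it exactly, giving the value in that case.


This is -\frac{5}{4} * 1F0(-\frac{11}{4}; -; \frac{6}{7}) in reduced canonical form. Verdict at x = \frac{6}{7}: the binomial series (I4) matches (the 1F0 binomial series: exponent 11/4, x = \frac{6}{7}). Sum: \left(-\frac{5}{4}\right) \cdot \left(\frac{1}{7}\right)^{\frac{11}{4}}.

Key observation: t_0 = -\frac{5}{4} here, and the factor k + 1/2 cancels (top and bottom), leaving prefactor -5/4.
Adjacent-term ratio: r(k) = \frac{6}{7} * (k-\frac{11}{4}) / [(k+1)] - rational in k, leading ratio \frac{6}{7}; with t_0 = -\frac{5}{4}, classification follows.


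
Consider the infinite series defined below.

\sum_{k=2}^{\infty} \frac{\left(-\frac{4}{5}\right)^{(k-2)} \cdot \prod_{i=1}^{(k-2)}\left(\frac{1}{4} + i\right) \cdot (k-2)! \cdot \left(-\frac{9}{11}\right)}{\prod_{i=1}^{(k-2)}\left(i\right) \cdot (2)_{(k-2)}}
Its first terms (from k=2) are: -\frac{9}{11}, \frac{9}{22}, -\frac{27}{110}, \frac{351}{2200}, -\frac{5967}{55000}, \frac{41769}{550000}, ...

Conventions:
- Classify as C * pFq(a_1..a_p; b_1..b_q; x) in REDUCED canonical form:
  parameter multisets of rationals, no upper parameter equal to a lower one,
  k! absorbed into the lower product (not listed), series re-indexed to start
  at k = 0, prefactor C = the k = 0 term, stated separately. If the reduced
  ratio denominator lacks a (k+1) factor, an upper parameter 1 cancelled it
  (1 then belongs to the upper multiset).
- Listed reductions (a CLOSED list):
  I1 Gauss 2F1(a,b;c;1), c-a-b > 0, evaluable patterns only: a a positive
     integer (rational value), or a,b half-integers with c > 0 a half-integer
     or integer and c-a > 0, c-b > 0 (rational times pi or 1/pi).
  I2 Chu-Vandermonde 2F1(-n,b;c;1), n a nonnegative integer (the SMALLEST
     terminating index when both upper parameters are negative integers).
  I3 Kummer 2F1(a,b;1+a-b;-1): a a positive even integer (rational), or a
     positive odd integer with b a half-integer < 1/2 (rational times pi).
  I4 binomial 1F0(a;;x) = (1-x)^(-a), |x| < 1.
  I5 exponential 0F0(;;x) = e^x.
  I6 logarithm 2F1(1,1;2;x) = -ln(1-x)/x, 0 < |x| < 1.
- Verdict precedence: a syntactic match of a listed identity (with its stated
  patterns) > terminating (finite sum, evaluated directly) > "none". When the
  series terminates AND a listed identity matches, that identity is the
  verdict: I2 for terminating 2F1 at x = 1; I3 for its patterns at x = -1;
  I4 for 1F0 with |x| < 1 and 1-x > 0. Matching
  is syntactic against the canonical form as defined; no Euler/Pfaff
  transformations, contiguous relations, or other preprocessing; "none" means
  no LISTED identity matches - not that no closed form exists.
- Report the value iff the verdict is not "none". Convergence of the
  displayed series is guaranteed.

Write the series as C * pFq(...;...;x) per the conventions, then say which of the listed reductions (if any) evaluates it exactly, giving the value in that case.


With C = -\frac{9}{11}: the canonical form is 2F1(1, \frac{5}{4}; 2; -\frac{4}{5}). Verdict: none (x = -\frac{4}{5}): each listed identity misses the multisets {1, \frac{5}{4}} ; {2}.

Key observation: t_0 = -\frac{9}{11} here, and the running product (C = -9/11) telescopes to a rising factorial.
Consecutive-term ratio: r(k) = -\frac{4}{5} * (k+1) (k+\frac{5}{4}) / [(k+2) (k+1)] - rational; roots negated = parameters, x = -\frac{4}{5}, C = -\frac{9}{11}.


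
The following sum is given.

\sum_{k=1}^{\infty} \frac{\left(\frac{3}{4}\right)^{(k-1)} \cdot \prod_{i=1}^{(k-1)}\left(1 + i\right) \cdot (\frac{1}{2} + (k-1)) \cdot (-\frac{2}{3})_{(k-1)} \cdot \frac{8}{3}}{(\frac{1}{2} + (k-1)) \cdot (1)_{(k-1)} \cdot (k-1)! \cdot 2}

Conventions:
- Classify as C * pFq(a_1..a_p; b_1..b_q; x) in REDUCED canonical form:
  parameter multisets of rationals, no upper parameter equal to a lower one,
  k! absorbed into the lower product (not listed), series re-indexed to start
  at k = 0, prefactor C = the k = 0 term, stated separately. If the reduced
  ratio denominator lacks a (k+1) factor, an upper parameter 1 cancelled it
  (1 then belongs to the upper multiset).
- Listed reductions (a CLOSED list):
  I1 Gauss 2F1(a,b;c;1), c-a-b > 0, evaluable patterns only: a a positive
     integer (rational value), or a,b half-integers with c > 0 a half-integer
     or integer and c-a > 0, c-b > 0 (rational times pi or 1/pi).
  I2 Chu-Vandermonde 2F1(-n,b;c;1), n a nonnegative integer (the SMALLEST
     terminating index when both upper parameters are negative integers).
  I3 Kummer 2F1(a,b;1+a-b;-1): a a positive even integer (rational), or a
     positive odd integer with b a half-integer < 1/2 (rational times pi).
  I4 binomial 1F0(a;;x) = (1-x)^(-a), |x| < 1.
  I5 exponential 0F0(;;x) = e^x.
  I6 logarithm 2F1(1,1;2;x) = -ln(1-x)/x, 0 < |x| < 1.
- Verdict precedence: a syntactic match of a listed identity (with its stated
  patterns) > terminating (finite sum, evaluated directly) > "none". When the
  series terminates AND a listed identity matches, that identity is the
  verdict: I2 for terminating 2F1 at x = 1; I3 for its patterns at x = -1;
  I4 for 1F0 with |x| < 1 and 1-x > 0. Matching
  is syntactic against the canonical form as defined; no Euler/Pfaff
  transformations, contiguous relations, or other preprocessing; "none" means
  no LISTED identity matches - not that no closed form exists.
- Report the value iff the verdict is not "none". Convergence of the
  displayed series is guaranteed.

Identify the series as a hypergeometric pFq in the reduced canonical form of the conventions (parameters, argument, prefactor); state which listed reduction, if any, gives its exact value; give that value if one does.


This is \frac{4}{3} * 2F1(-\frac{2}{3}, 2; 1; \frac{3}{4}) in reduced canonical form. Verdict: none - at argument \frac{3}{4} the multisets {-\frac{2}{3}, 2} ; {1} match no listed identity.

The tell: x = \frac{3}{4} and the constant factors (C = 4/3, x = 3/4) combine into one prefactor.
Term ratio: r(k) = \frac{3}{4} * (k-\frac{2}{3}) (k+2) / [(k+1) (k+1)] - poly over poly, x = \frac{3}{4} from leading terms; C = \frac{4}{3} at k = 0.


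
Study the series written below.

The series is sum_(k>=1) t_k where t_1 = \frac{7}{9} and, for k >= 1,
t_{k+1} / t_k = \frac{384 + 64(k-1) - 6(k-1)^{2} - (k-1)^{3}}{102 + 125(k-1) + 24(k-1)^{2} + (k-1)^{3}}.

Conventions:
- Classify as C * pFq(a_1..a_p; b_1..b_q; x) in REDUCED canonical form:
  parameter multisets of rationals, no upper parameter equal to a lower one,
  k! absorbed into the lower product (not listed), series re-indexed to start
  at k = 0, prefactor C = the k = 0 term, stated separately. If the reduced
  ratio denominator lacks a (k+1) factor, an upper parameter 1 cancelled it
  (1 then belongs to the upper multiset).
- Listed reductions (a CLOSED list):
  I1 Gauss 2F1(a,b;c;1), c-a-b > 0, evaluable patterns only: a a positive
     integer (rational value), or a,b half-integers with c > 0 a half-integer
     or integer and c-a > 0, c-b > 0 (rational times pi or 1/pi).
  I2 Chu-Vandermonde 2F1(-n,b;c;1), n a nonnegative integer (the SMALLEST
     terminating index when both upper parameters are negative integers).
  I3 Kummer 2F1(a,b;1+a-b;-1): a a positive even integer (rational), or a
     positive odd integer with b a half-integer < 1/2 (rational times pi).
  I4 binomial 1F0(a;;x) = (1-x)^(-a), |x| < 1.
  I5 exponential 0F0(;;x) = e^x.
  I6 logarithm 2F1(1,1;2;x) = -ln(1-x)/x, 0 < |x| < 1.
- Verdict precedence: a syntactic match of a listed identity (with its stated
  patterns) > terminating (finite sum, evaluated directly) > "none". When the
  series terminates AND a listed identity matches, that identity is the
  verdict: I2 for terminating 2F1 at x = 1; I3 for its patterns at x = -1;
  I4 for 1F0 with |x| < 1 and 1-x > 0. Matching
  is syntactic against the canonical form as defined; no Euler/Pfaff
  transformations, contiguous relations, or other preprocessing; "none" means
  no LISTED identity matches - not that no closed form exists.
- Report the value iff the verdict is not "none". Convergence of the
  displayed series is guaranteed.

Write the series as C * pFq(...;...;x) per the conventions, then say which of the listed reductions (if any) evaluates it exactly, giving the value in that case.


Canonical form: C = \frac{7}{9} times 2F1 with upper {-8, 8}, lower {17}, x = -1. Verdict: Kummer (I3) applies (x = -1; c = 17 equals 1+a-b for upper {-8, 8}: listed pattern). Value: \frac{182}{9}.

Key step: t_0 being \frac{7}{9}, factor the ratio over Q (C = 7/9): negated roots = parameters.
Adjacent-term ratio: r(k) = -1 * (k-8) (k+8) / [(k+17) (k+1)] - poly over poly, x = -1 from leading terms; C = \frac{7}{9} at k = 0.


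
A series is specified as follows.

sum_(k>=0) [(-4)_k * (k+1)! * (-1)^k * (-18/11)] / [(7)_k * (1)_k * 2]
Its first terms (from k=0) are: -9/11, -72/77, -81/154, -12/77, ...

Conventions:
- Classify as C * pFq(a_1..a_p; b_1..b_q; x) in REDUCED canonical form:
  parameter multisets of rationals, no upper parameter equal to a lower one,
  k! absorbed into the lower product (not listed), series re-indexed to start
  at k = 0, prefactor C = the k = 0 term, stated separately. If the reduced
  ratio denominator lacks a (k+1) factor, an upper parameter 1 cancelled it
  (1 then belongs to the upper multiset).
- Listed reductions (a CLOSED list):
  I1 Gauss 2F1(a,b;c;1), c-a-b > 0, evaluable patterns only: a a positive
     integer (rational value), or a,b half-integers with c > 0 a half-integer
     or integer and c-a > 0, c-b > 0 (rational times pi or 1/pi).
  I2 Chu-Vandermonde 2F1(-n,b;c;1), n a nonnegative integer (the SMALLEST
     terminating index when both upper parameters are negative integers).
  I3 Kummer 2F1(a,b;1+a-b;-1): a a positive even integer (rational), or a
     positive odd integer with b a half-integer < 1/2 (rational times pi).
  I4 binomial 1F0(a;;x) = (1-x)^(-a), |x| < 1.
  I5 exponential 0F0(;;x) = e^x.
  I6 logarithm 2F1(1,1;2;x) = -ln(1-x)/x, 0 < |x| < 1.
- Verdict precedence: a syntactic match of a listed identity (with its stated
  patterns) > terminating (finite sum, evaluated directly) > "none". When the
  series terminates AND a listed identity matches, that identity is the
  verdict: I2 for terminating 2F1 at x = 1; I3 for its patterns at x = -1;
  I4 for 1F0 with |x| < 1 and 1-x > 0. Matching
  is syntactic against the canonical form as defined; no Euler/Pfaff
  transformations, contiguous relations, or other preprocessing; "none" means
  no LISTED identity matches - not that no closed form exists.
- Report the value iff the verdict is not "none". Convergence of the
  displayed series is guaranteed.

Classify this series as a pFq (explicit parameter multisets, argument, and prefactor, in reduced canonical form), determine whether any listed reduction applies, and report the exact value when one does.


With C = -9/11: the canonical form is 2F1(-4, 2; 7; -1). Verdict: this is Kummer's theorem (I3) (x = -1; c = 7 equals 1+a-b for upper {-4, 2}: listed pattern). Its exact value is -27/11.

The tell: t_0 = -9/11 here, and (1)_k (C = -9/11) is k! itself.
Term ratio: r(k) = (-1) * (k-4) (k+2) / [(k+7) (k+1)] - rational in k. x = (-1); t_0 = -9/11; negate the roots.


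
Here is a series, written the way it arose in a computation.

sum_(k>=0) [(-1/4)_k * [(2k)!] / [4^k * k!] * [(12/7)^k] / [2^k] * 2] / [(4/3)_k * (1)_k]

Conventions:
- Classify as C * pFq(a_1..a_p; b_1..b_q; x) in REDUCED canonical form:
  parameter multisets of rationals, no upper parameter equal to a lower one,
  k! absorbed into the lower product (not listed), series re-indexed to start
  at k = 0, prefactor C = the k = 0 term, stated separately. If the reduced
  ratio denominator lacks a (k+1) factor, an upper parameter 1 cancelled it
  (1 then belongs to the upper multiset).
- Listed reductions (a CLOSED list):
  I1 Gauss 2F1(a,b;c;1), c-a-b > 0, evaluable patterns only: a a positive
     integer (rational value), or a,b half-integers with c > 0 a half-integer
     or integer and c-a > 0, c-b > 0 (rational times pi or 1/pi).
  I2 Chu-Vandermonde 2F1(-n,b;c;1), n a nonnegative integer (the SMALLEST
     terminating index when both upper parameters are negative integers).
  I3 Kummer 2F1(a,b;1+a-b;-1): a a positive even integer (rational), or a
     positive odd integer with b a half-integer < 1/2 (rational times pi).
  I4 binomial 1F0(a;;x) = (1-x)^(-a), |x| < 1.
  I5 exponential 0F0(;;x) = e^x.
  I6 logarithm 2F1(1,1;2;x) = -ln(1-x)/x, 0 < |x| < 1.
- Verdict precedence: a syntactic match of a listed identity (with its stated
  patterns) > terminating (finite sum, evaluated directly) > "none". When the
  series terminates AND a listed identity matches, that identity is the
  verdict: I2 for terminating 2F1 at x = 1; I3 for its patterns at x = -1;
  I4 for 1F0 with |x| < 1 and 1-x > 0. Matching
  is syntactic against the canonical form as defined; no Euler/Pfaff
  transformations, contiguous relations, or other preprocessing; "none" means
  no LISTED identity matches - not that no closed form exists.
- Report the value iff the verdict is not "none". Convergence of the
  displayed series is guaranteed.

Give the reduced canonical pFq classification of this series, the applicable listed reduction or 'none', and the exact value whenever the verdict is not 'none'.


First insight: from the first term 2: (1)_k (C = 2, x = 6/7) is k! itself.
Adjacent-term ratio: r(k) = (6/7) * (k-1/4) (k+1/2) / [(k+4/3) (k+1)] - rational; roots negated = parameters, x = (6/7), C = 2.

This is 2 * 2F1(-1/4, 1/2; 4/3; 6/7) in reduced canonical form. Verdict: none. A 2F1 with upper {-1/4, 1/2} fits none of I1-I6 at x = 6/7; the sum runs forever.


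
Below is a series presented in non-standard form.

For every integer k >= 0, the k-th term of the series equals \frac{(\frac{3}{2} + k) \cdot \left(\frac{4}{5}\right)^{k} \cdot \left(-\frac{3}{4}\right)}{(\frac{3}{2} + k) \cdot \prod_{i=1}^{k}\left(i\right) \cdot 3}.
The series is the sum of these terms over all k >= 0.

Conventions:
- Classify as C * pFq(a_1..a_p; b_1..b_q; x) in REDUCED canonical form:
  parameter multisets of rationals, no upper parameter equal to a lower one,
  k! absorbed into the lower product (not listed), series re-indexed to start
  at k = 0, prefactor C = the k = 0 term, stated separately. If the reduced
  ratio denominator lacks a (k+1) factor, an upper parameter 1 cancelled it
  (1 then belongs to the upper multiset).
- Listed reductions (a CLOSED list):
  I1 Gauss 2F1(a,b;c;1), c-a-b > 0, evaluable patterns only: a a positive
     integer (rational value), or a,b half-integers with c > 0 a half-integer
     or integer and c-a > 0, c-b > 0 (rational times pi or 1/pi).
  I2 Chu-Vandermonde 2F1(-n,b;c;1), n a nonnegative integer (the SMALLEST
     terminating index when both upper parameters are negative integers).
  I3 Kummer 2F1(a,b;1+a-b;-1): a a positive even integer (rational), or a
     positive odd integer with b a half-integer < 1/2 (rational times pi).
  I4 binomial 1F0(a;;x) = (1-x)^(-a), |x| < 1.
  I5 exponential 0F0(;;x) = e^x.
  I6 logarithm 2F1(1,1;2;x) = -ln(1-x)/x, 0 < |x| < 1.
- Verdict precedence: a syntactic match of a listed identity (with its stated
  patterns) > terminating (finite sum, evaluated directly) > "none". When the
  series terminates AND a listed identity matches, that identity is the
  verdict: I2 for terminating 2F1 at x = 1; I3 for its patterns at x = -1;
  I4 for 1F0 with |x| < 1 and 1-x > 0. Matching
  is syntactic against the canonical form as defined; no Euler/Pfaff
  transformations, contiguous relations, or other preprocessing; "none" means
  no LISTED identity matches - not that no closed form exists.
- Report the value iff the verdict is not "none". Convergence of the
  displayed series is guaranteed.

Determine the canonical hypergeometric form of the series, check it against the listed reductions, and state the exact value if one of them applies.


Canonical form: C = -\frac{1}{4} times 0F0 with upper {-}, lower {-}, x = \frac{4}{5}. Verdict: the I5 exponential reduction matches (the 0F0 exponential series at x = \frac{4}{5}). Its exact value is \left(-\frac{1}{4}\right) \cdot e^{\frac{4}{5}}.

Structural cue: from the first term -\frac{1}{4}: the product of the first k integers (C = -1/4) is k!.
Step ratio: r(k) = \frac{4}{5} * 1 / [(k+1)] - poly over poly, x = \frac{4}{5} from leading terms; C = -\frac{1}{4} at k = 0.


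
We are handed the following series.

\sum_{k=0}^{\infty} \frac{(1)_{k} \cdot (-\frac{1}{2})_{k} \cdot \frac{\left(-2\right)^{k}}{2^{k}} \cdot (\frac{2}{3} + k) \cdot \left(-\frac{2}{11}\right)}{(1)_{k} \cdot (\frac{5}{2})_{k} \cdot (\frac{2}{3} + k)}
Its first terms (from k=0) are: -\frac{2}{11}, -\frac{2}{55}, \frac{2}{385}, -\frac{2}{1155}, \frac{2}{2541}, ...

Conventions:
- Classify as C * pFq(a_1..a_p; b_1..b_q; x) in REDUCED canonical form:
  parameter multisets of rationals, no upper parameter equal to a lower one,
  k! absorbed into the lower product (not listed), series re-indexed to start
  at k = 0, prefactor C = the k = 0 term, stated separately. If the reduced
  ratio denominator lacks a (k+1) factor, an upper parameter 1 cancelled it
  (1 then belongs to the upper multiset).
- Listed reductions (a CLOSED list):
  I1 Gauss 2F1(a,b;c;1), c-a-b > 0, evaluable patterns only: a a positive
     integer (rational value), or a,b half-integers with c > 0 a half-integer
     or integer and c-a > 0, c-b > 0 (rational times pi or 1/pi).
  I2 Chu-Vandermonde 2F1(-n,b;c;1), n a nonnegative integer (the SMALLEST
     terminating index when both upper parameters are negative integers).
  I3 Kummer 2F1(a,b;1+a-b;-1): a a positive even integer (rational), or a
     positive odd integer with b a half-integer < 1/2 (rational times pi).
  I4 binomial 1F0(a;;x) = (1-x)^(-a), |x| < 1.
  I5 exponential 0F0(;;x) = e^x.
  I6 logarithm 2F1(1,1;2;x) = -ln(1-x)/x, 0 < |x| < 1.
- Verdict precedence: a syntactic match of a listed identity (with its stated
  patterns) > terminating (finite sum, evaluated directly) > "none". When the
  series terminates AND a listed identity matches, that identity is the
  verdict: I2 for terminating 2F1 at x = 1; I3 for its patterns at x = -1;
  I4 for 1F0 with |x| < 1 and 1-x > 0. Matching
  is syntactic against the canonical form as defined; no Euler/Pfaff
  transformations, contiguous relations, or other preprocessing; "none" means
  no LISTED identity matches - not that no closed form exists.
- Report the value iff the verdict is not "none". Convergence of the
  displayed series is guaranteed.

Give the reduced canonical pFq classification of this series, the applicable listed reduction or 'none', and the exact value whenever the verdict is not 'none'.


Prefactor -\frac{2}{11}, argument -1: 2F1 with upper {-\frac{1}{2}, 1} over lower {\frac{5}{2}}. Verdict: the Kummer evaluation I3 fires (x = -1; c = \frac{5}{2} equals 1+a-b for upper {-\frac{1}{2}, 1}: listed pattern). Its exact value is \left(-\frac{3}{44}\right) \cdot \pi.

The tell: with t_0 = -\frac{2}{11}, striking the common factor k + 2/3 reduces the term (C = -2/11).
Consecutive-term ratio: r(k) = -1 * (k-\frac{1}{2}) (k+1) / [(k+\frac{5}{2}) (k+1)] - rational; roots negated = parameters, x = -1, C = -\frac{2}{11}.


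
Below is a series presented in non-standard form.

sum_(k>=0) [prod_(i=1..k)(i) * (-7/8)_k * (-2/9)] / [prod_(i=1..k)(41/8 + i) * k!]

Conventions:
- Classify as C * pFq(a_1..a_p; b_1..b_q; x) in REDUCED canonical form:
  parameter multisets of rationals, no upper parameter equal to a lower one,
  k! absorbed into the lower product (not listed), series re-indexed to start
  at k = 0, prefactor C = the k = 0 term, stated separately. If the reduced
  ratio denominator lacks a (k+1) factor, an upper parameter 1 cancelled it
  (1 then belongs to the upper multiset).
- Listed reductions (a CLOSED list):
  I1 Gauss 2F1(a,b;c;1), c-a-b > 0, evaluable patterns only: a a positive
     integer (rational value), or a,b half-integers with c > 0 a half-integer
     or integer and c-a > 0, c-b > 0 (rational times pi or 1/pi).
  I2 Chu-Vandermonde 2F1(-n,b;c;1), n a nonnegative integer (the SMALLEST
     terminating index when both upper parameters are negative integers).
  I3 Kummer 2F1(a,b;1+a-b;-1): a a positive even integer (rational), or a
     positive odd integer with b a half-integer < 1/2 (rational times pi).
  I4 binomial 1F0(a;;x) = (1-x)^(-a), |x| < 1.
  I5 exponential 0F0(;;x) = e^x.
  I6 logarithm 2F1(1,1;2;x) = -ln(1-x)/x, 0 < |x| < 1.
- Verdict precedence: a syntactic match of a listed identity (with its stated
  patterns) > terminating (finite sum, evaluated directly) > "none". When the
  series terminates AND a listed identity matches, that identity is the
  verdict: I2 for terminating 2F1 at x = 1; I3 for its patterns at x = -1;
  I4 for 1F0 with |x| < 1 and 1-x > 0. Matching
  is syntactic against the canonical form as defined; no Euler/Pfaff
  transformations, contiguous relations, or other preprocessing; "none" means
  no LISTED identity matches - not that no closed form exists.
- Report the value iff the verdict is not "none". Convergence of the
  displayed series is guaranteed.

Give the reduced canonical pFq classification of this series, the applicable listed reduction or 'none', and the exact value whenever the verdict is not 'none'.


Canonical form: C = -2/9 times 2F1 with upper {-7/8, 1}, lower {49/8}, x = 1. Verdict at x = 1: Gauss's theorem (I1) matches (x = 1: the Gamma ratio telescopes since c-a-b = 6 > 0 and a = 1 in Z>0). Sum: -41/216.

The tell: t_0 = -2/9 here, and the lower running product (prefactor -2/9) is a rising factorial.
Consecutive-term ratio: r(k) = 1 * (k-7/8) (k+1) / [(k+49/8) (k+1)] - rational in k, leading ratio 1; with t_0 = -2/9, classification follows.


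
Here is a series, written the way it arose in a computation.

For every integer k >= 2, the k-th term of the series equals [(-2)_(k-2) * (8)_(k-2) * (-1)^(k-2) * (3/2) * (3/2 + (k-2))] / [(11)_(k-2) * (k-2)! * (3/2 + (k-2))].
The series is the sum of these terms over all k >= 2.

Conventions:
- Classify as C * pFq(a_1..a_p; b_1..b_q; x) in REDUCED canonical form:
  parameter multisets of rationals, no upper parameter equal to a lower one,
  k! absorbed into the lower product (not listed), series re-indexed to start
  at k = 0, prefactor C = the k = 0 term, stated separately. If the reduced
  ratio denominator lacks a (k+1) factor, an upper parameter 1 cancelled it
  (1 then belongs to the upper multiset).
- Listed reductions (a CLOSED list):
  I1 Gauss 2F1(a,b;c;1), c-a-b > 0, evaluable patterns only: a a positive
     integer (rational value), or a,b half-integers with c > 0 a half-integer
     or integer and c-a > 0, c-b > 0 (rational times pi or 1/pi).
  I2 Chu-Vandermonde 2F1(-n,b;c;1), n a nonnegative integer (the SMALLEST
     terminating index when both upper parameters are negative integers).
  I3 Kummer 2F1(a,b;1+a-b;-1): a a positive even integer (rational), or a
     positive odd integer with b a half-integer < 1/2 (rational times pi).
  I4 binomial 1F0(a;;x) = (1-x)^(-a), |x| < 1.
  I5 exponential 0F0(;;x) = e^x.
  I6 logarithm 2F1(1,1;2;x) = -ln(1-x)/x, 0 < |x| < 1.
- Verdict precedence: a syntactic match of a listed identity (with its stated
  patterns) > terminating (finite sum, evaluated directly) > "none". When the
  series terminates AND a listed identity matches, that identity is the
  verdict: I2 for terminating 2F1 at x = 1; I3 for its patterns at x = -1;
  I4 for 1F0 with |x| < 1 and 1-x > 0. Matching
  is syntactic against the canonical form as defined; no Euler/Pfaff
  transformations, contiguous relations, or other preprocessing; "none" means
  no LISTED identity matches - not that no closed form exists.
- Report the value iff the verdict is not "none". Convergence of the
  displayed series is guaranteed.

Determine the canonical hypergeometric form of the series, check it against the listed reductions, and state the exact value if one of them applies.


Prefactor 3/2, argument -1: 2F1 with upper {-2, 8} over lower {11}. Verdict: this is the Kummer evaluation I3 (x = -1; c = 11 equals 1+a-b for upper {-2, 8}: listed pattern). Sum: 9/2.

Structural cue: with t_0 = 3/2, the factor k + 3/2 cancels (top and bottom), leaving C = 3/2, x = -1.
Term ratio: r(k) = (-1) * (k-2) (k+8) / [(k+11) (k+1)] - rational; roots negated = parameters, x = (-1), C = 3/2.


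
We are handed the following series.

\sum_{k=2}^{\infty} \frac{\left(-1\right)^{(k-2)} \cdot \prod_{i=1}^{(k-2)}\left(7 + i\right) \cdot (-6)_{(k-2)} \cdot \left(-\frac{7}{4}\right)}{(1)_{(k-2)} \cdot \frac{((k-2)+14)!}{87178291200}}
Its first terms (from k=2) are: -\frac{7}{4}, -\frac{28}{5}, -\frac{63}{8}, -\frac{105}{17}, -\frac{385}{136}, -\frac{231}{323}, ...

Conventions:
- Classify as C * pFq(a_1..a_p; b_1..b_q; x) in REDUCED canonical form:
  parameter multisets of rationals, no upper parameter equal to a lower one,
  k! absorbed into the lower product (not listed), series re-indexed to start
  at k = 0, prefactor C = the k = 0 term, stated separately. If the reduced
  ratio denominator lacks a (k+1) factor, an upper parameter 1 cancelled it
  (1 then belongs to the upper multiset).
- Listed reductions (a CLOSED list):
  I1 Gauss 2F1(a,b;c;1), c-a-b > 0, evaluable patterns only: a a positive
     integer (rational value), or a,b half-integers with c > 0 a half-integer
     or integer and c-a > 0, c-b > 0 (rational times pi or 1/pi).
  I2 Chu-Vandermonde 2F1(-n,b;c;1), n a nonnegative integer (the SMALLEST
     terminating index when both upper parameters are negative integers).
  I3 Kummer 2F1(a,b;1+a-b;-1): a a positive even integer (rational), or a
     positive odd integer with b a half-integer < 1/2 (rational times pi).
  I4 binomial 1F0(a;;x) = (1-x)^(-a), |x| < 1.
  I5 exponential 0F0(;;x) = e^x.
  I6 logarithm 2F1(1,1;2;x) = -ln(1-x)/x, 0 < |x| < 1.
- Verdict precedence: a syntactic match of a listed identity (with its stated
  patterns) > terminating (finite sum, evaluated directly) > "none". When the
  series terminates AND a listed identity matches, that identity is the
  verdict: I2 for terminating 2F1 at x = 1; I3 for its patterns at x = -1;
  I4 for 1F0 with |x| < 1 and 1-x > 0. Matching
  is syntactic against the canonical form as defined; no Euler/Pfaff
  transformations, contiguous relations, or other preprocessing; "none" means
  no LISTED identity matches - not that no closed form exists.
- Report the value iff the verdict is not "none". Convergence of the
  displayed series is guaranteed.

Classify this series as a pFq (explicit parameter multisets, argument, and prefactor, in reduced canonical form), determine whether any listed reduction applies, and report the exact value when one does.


At argument -1: a 2F1 with upper {-6, 8}, lower {15}, scaled by C = -\frac{7}{4}. Verdict (x = -1): Kummer (I3) applies (x = -1; c = 15 equals 1+a-b for upper {-6, 8}: listed pattern). Its exact value is -\frac{1001}{40}.

First insight: from the first term -\frac{7}{4}: the running product (C = -7/4) telescopes to a rising factorial.
Ratio: r(k) = -1 * (k-6) (k+8) / [(k+15) (k+1)] - rational in k, leading ratio -1; with t_0 = -\frac{7}{4}, classification follows.


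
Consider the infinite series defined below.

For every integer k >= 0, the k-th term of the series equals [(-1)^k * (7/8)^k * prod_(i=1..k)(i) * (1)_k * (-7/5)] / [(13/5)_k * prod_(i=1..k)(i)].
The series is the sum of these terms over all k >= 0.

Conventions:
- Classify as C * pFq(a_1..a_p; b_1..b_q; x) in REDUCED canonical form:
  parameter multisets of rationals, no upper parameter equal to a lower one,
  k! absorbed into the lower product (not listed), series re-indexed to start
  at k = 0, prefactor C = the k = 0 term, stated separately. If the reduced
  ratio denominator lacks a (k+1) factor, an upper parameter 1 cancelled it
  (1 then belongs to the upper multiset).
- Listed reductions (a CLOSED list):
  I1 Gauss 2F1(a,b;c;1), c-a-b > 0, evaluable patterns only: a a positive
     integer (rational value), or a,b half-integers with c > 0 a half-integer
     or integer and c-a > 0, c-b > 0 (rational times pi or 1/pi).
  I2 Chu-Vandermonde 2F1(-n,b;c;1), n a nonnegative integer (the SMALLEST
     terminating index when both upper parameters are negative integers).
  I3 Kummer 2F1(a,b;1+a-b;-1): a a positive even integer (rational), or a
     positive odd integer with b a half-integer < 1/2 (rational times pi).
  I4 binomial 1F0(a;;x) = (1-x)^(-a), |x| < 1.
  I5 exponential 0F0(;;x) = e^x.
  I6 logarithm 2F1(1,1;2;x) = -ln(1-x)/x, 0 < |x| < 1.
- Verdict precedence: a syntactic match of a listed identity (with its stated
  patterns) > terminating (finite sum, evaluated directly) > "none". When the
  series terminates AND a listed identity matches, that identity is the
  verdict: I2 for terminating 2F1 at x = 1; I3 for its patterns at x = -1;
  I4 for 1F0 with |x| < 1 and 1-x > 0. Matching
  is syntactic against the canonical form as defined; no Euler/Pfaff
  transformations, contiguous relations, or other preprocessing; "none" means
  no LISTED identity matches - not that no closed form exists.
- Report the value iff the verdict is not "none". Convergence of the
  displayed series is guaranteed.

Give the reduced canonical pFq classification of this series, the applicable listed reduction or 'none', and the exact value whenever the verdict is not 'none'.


With C = -7/5: the canonical form is 2F1(1, 1; 13/5; -7/8). Verdict: none (x = -7/8): each listed identity misses the multisets {1, 1} ; {13/5}.

Structural cue: x = (-7/8) and the (-1)^k factor (C = -7/5, x = -7/8) folds into the argument's sign.
Adjacent-term ratio: r(k) = (-7/8) * (k+1) (k+1) / [(k+13/5) (k+1)] - rational in k, leading ratio (-7/8); with t_0 = -7/5, classification follows.
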